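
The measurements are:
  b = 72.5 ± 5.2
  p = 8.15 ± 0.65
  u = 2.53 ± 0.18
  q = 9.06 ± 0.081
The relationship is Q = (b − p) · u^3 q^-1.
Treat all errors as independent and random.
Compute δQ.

Let w = b − p = 64.3. δw = √(δb² + δp²) = √(27.0 + 0.423) = 5.24, so δw/w = 0.0814.
Q is then a monomial in w, u, q:
δQ/Q = √((δw/w)² + (3·δu/u)² + (-1·δq/q)²) = √(0.00663 + 0.0456 + 7.99e-05) = 0.229
Q = 115, so δQ = 0.229 × 115 = 26.3.

26.3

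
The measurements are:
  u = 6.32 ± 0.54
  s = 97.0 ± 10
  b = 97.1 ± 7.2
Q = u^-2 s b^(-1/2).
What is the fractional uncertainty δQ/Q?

For a monomial Q ∝ u^-2, s, b^(-1/2), fractional errors add in quadrature:
  (-2·δu/u)² = (-2×0.0854)² = 0.0292;  (1·δs/s)² = (1×0.103)² = 0.0106;  (−½·δb/b)² = (-0.5×0.0742)² = 0.00137
δQ/Q = √(0.0412) = 0.203

0.203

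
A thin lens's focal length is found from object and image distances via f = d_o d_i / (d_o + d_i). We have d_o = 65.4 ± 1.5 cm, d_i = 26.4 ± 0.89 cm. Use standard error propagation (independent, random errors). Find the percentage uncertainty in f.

∂f/∂d_o = (d_i/(d_o+d_i))² = 0.0827;  ∂f/∂d_i = (d_o/(d_o+d_i))² = 0.508
δf = √((∂f/∂d_o · δd_o)² + (∂f/∂d_i · δd_i)²) = √(0.0154 + 0.204) = 0.468 cm
f = 18.8 cm, so δf/f = 0.468/18.8 = 0.0249.

2.49%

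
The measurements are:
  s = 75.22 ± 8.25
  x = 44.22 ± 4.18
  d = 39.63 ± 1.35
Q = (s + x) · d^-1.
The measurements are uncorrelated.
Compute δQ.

0.255

Let u = s + x = 119.4. δu = √(δs² + δx²) = √(68.1 + 17.5) = 9.25, so δu/u = 0.0774.
Q is then a monomial in u, d:
δQ/Q = √((δu/u)² + (-1·δd/d)²) = √(0.00600 + 0.00116) = 0.0846
Q = 3.014, so δQ = 0.0846 × 3.014 = 0.255.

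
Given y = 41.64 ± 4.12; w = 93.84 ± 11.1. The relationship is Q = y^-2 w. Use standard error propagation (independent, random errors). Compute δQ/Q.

Q is a product of powers, so relative uncertainties combine in quadrature:
  (-2·δy/y)² = (-2×0.0989)² = 0.0392;  (1·δw/w)² = (1×0.118)² = 0.0140
δQ/Q = √(0.0532) = 0.231

0.231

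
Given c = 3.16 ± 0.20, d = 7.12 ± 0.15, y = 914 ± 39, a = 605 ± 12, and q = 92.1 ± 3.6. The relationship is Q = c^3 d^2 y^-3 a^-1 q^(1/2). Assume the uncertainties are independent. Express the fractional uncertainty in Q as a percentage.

23.4%

Q is a product of powers, so relative uncertainties combine in quadrature:
  (3·δc/c)² = (3×0.0633)² = 0.0361;  (2·δd/d)² = (2×0.0211)² = 0.00178;  (-3·δy/y)² = (-3×0.0427)² = 0.0164;  (-1·δa/a)² = (-1×0.0198)² = 0.000393;  (½·δq/q)² = (0.5×0.0391)² = 0.000382
δQ/Q = √(0.0550) = 0.234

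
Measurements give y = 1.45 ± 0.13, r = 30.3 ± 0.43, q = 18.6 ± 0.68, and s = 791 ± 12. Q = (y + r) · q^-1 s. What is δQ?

Let u = y + r = 31.8. δu = √(δy² + δr²) = √(0.0169 + 0.185) = 0.449, so δu/u = 0.0141.
Q is then a monomial in u, q, s:
δQ/Q = √((δu/u)² + (-1·δq/q)² + (1·δs/s)²) = √(0.000200 + 0.00134 + 0.000230) = 0.0420
Q = 1350, so δQ = 0.0420 × 1350 = 56.8.

56.8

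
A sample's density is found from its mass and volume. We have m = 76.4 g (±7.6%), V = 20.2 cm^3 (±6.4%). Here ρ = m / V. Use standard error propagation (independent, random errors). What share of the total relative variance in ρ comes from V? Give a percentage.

(δρ/ρ)² = (1·δm/m)² + (-1·δV/V)²
  m term: (1×0.0760)² = 0.00578
  V term: (-1×0.0640)² = 0.00410
Total = 0.00987. Share from V = 0.00410/0.00987 = 0.415.

41.5%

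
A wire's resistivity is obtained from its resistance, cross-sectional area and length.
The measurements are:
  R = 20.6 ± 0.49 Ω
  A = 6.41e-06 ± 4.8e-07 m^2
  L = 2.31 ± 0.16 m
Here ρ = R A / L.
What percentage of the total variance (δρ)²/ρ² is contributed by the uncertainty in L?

43.7%

(δρ/ρ)² = (1·δR/R)² + (1·δA/A)² + (-1·δL/L)²
  R term: (1×0.0238)² = 0.000566
  A term: (1×0.0749)² = 0.00561
  L term: (-1×0.0693)² = 0.00480
Total = 0.0110. Share from L = 0.00480/0.0110 = 0.437.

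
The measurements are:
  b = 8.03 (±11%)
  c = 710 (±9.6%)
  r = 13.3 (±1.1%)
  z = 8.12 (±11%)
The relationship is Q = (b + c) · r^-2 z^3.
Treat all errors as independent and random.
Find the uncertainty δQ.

748

Let u = b + c = 718. δu = √(δb² + δc²) = √(0.780 + 4650) = 68.2, so δu/u = 0.0949.
Q is then a monomial in u, r, z:
δQ/Q = √((δu/u)² + (-2·δr/r)² + (3·δz/z)²) = √(0.00901 + 0.000484 + 0.109) = 0.344
Q = 2170, so δQ = 0.344 × 2170 = 748.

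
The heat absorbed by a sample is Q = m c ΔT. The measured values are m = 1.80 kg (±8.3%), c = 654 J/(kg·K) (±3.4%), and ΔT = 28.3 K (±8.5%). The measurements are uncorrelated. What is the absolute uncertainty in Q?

4120 J

For a monomial Q ∝ m, c, ΔT, fractional errors add in quadrature:
  (1·δm/m)² = (1×0.0830)² = 0.00689;  (1·δc/c)² = (1×0.0340)² = 0.00116;  (1·δΔT/ΔT)² = (1×0.0850)² = 0.00723
δQ/Q = √(0.0153) = 0.124
Q = 33300 J, so δQ = 0.124 × 33300 = 4120 J.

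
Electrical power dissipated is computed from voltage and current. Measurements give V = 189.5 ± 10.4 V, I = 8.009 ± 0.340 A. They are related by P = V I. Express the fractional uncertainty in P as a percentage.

P is a product of powers, so relative uncertainties combine in quadrature:
  (1·δV/V)² = (1×0.0549)² = 0.00301;  (1·δI/I)² = (1×0.0425)² = 0.00180
δP/P = √(0.00481) = 0.0694

6.94%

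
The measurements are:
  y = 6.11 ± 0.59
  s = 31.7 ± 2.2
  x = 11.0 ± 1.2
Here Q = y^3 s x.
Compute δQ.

Since Q is a product/quotient, work with relative uncertainties:
  (3·δy/y)² = (3×0.0966)² = 0.0839;  (1·δs/s)² = (1×0.0694)² = 0.00482;  (1·δx/x)² = (1×0.109)² = 0.0119
δQ/Q = √(0.101) = 0.317
Q = 79500, so δQ = 0.317 × 79500 = 25200.

25200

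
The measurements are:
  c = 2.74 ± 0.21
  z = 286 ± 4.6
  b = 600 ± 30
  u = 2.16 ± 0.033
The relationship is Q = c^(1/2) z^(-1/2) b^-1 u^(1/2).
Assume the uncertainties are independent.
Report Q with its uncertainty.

(2.40 ± 0.153) × 10^-4

Each factor contributes (exponent × relative error)² to (δQ/Q)²:
  (½·δc/c)² = (0.5×0.0766)² = 0.00147;  (−½·δz/z)² = (-0.5×0.0161)² = 6.47e-05;  (-1·δb/b)² = (-1×0.0500)² = 0.00250;  (½·δu/u)² = (0.5×0.0153)² = 5.84e-05
δQ/Q = √(0.00409) = 0.0640
Q = 0.000240, so δQ = 0.0640 × 0.000240 = 1.53e-05.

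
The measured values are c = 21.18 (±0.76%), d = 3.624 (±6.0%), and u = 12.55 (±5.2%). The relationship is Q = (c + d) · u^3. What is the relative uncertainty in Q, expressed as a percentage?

15.6%

Let w = c + d = 24.80. δw = √(δc² + δd²) = √(0.0259 + 0.0473) = 0.271, so δw/w = 0.0109.
Q is then a monomial in w, u:
δQ/Q = √((δw/w)² + (3·δu/u)²) = √(0.000119 + 0.0243) = 0.156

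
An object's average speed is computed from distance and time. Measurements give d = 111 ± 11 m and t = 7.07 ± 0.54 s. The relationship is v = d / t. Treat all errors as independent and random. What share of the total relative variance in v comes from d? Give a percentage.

(δv/v)² = (1·δd/d)² + (-1·δt/t)²
  d term: (1×0.0991)² = 0.00982
  t term: (-1×0.0764)² = 0.00583
Total = 0.0157. Share from d = 0.00982/0.0157 = 0.627.

62.7%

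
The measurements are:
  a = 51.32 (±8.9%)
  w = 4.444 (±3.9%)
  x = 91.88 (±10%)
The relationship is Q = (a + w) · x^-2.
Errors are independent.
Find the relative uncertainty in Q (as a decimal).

0.216

Let u = a + w = 55.76. δu = √(δa² + δw²) = √(20.9 + 0.0300) = 4.57, so δu/u = 0.0820.
Q is then a monomial in u, x:
δQ/Q = √((δu/u)² + (-2·δx/x)²) = √(0.00672 + 0.0400) = 0.216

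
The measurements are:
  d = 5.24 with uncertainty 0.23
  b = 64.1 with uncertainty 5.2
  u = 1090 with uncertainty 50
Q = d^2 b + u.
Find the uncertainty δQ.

Let p = d^2·b = 1760. δp/p = √((2·δd/d)² + (1·δb/b)²) = √(0.00771 + 0.00658) = 0.120, so δp = 210.
Q = p + u: δQ = √(δp² + δu²) = √(44300 + 2500) = 216

216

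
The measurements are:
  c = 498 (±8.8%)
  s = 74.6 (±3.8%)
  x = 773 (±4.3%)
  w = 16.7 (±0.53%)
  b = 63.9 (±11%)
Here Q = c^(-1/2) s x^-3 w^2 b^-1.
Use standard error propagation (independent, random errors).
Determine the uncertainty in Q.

5.67e-09

Each factor contributes (exponent × relative error)² to (δQ/Q)²:
  (−½·δc/c)² = (-0.5×0.0880)² = 0.00194;  (1·δs/s)² = (1×0.0380)² = 0.00144;  (-3·δx/x)² = (-3×0.0430)² = 0.0166;  (2·δw/w)² = (2×0.00530)² = 0.000112;  (-1·δb/b)² = (-1×0.110)² = 0.0121
δQ/Q = √(0.0322) = 0.180
Q = 3.16e-08, so δQ = 0.180 × 3.16e-08 = 5.67e-09.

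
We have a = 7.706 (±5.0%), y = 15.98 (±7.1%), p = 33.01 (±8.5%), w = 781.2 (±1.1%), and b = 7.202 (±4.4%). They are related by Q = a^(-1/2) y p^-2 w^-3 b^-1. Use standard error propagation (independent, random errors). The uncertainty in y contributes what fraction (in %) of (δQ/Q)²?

13.4%

(δQ/Q)² = (−½·δa/a)² + (1·δy/y)² + (-2·δp/p)² + (-3·δw/w)² + (-1·δb/b)²
  a term: (-0.5×0.0500)² = 0.000625
  y term: (1×0.0710)² = 0.00504
  p term: (-2×0.0850)² = 0.0289
  w term: (-3×0.0110)² = 0.00109
  b term: (-1×0.0440)² = 0.00194
Total = 0.0376. Share from y = 0.00504/0.0376 = 0.134.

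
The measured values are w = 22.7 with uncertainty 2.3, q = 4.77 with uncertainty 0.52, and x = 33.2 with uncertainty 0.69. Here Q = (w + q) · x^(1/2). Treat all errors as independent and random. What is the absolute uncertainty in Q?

Let u = w + q = 27.5. δu = √(δw² + δq²) = √(5.29 + 0.270) = 2.36, so δu/u = 0.0858.
Q is then a monomial in u, x:
δQ/Q = √((δu/u)² + (½·δx/x)²) = √(0.00737 + 0.000108) = 0.0865
Q = 158, so δQ = 0.0865 × 158 = 13.7.

13.7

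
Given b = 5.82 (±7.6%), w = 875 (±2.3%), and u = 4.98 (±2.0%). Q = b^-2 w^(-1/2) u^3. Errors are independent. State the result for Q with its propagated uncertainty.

0.123 ± 0.0202

For a monomial Q ∝ b^-2, w^(-1/2), u^3, fractional errors add in quadrature:
  (-2·δb/b)² = (-2×0.0760)² = 0.0231;  (−½·δw/w)² = (-0.5×0.0230)² = 0.000132;  (3·δu/u)² = (3×0.0200)² = 0.00360
δQ/Q = √(0.0268) = 0.164
Q = 0.123, so δQ = 0.164 × 0.123 = 0.0202.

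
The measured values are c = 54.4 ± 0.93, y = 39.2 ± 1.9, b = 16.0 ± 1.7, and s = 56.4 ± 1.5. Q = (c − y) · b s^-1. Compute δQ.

0.764

Let u = c − y = 15.2. δu = √(δc² + δy²) = √(0.865 + 3.61) = 2.12, so δu/u = 0.139.
Q is then a monomial in u, b, s:
δQ/Q = √((δu/u)² + (1·δb/b)² + (-1·δs/s)²) = √(0.0194 + 0.0113 + 0.000707) = 0.177
Q = 4.31, so δQ = 0.177 × 4.31 = 0.764.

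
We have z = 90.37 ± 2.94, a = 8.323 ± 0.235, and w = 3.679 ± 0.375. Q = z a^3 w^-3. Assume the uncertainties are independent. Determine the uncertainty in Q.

Since Q is a product/quotient, work with relative uncertainties:
  (1·δz/z)² = (1×0.0325)² = 0.00106;  (3·δa/a)² = (3×0.0282)² = 0.00717;  (-3·δw/w)² = (-3×0.102)² = 0.0935
δQ/Q = √(0.102) = 0.319
Q = 1046, so δQ = 0.319 × 1046 = 334.

334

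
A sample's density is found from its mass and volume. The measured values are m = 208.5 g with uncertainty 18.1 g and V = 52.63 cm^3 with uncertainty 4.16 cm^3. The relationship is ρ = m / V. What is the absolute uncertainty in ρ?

Products/powers → add relative errors in quadrature, weighted by exponent:
  (1·δm/m)² = (1×0.0868)² = 0.00754;  (-1·δV/V)² = (-1×0.0790)² = 0.00625
δρ/ρ = √(0.0138) = 0.117
ρ = 3.962 g/cm^3, so δρ = 0.117 × 3.962 = 0.465 g/cm^3.

0.465 g/cm^3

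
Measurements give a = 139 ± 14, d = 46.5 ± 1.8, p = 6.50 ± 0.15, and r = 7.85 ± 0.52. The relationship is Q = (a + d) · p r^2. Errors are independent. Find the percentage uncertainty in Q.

15.5%

Let u = a + d = 186. δu = √(δa² + δd²) = √(196 + 3.24) = 14.1, so δu/u = 0.0761.
Q is then a monomial in u, p, r:
δQ/Q = √((δu/u)² + (1·δp/p)² + (2·δr/r)²) = √(0.00579 + 0.000533 + 0.0176) = 0.155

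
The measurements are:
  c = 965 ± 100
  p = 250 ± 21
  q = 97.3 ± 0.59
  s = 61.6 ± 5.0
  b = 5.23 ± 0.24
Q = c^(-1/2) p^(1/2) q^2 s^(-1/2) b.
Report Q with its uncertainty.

Since Q is a product/quotient, work with relative uncertainties:
  (−½·δc/c)² = (-0.5×0.104)² = 0.00268;  (½·δp/p)² = (0.5×0.0840)² = 0.00176;  (2·δq/q)² = (2×0.00606)² = 0.000147;  (−½·δs/s)² = (-0.5×0.0812)² = 0.00165;  (1·δb/b)² = (1×0.0459)² = 0.00211
δQ/Q = √(0.00835) = 0.0914
Q = 3210, so δQ = 0.0914 × 3210 = 293.

3210 ± 293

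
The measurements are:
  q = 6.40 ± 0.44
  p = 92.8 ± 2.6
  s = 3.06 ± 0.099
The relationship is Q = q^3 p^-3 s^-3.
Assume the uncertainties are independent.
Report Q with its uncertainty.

(1.14 ± 0.278) × 10^-5

Q is a product of powers, so relative uncertainties combine in quadrature:
  (3·δq/q)² = (3×0.0687)² = 0.0425;  (-3·δp/p)² = (-3×0.0280)² = 0.00706;  (-3·δs/s)² = (-3×0.0324)² = 0.00942
δQ/Q = √(0.0590) = 0.243
Q = 1.14e-05, so δQ = 0.243 × 1.14e-05 = 2.78e-06.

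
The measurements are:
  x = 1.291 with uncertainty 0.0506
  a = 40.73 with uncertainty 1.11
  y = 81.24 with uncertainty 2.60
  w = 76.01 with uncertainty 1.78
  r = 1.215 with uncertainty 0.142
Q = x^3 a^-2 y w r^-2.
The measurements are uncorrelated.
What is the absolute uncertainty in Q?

1.47

Each factor contributes (exponent × relative error)² to (δQ/Q)²:
  (3·δx/x)² = (3×0.0392)² = 0.0138;  (-2·δa/a)² = (-2×0.0273)² = 0.00297;  (1·δy/y)² = (1×0.0320)² = 0.00102;  (1·δw/w)² = (1×0.0234)² = 0.000548;  (-2·δr/r)² = (-2×0.117)² = 0.0546
δQ/Q = √(0.0730) = 0.270
Q = 5.425, so δQ = 0.270 × 5.425 = 1.47.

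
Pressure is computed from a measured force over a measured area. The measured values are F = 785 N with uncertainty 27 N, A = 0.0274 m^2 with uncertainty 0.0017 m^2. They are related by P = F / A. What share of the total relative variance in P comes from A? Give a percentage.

76.5%

(δP/P)² = (1·δF/F)² + (-1·δA/A)²
  F term: (1×0.0344)² = 0.00118
  A term: (-1×0.0620)² = 0.00385
Total = 0.00503. Share from A = 0.00385/0.00503 = 0.765.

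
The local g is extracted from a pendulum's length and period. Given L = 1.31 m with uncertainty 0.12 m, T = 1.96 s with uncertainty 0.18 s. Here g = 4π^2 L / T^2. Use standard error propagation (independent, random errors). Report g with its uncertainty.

13.5 ± 2.76 m/s^2

Since g is a product/quotient, work with relative uncertainties:
  (1·δL/L)² = (1×0.0916)² = 0.00839;  (-2·δT/T)² = (-2×0.0918)² = 0.0337
δg/g = √(0.0421) = 0.205
g = 13.5 m/s^2, so δg = 0.205 × 13.5 = 2.76 m/s^2.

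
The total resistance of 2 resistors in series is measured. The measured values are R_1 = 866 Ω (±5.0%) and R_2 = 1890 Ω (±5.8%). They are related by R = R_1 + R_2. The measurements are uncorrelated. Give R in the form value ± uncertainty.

R is a linear combination, so absolute uncertainties add in quadrature:
  (δR_1)² = 1870;  (δR_2)² = 12000
δR = √(13900) = 118 Ω
R = 2760 Ω.

2760 ± 118 Ω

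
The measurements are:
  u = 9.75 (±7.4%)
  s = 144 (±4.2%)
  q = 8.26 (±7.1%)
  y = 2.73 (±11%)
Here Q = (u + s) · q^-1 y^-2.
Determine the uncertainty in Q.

0.586

Let w = u + s = 154. δw = √(δu² + δs²) = √(0.521 + 36.6) = 6.09, so δw/w = 0.0396.
Q is then a monomial in w, q, y:
δQ/Q = √((δw/w)² + (-1·δq/q)² + (-2·δy/y)²) = √(0.00157 + 0.00504 + 0.0484) = 0.235
Q = 2.50, so δQ = 0.235 × 2.50 = 0.586.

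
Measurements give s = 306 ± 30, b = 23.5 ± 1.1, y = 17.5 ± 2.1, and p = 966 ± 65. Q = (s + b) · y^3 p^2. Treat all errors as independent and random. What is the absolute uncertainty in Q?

6.51e+11

Let u = s + b = 330. δu = √(δs² + δb²) = √(900 + 1.21) = 30.0, so δu/u = 0.0911.
Q is then a monomial in u, y, p:
δQ/Q = √((δu/u)² + (3·δy/y)² + (2·δp/p)²) = √(0.00830 + 0.130 + 0.0181) = 0.395
Q = 1.65e+12, so δQ = 0.395 × 1.65e+12 = 6.51e+11.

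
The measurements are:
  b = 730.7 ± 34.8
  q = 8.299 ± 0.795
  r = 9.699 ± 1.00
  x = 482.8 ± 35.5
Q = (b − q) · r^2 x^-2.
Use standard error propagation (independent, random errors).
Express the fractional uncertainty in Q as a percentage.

Let u = b − q = 722.4. δu = √(δb² + δq²) = √(1210 + 0.632) = 34.8, so δu/u = 0.0482.
Q is then a monomial in u, r, x:
δQ/Q = √((δu/u)² + (2·δr/r)² + (-2·δx/x)²) = √(0.00232 + 0.0425 + 0.0216) = 0.258

25.8%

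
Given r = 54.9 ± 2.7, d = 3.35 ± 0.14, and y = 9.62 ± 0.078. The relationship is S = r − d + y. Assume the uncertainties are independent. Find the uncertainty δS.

2.70

Absolute uncertainties add in quadrature for a linear combination:
  (δr)² = 7.29;  (δd)² = 0.0196;  (δy)² = 0.00608
δS = √(7.32) = 2.70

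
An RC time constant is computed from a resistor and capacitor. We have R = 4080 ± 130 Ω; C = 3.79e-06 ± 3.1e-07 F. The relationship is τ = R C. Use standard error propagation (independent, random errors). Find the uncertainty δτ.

0.00136 s

τ is a product of powers, so relative uncertainties combine in quadrature:
  (1·δR/R)² = (1×0.0319)² = 0.00102;  (1·δC/C)² = (1×0.0818)² = 0.00669
δτ/τ = √(0.00771) = 0.0878
τ = 0.0155 s, so δτ = 0.0878 × 0.0155 = 0.00136 s.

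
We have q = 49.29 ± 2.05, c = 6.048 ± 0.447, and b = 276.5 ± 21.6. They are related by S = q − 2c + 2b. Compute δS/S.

Each term contributes (cᵢ δxᵢ)² to (δS)²:
  (δq)² = 4.20;  (2·δc)² = 0.799;  (2·δb)² = 1870
δS = √(1870) = 43.3
S = 590.2, so δS/S = 43.3/590.2 = 0.0733.

0.0733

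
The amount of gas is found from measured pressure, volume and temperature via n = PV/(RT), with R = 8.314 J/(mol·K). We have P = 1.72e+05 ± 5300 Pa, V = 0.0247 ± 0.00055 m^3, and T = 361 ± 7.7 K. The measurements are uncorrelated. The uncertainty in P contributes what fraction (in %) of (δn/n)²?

(δn/n)² = (1·δP/P)² + (1·δV/V)² + (-1·δT/T)²
  P term: (1×0.0308)² = 0.000949
  V term: (1×0.0223)² = 0.000496
  T term: (-1×0.0213)² = 0.000455
Total = 0.00190. Share from P = 0.000949/0.00190 = 0.500.

50.0%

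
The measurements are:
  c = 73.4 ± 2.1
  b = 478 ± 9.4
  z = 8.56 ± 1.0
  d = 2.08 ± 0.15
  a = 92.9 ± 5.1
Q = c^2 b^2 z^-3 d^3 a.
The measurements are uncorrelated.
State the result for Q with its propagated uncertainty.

Products/powers → add relative errors in quadrature, weighted by exponent:
  (2·δc/c)² = (2×0.0286)² = 0.00327;  (2·δb/b)² = (2×0.0197)² = 0.00155;  (-3·δz/z)² = (-3×0.117)² = 0.123;  (3·δd/d)² = (3×0.0721)² = 0.0468;  (1·δa/a)² = (1×0.0549)² = 0.00301
δQ/Q = √(0.177) = 0.421
Q = 1.64e+09, so δQ = 0.421 × 1.64e+09 = 6.91e+08.

(1.64 ± 0.691) × 10^9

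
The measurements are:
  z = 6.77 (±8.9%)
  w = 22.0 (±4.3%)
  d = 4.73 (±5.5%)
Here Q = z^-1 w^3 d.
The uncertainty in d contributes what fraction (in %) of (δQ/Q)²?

11.0%

(δQ/Q)² = (-1·δz/z)² + (3·δw/w)² + (1·δd/d)²
  z term: (-1×0.0890)² = 0.00792
  w term: (3×0.0430)² = 0.0166
  d term: (1×0.0550)² = 0.00303
Total = 0.0276. Share from d = 0.00303/0.0276 = 0.110.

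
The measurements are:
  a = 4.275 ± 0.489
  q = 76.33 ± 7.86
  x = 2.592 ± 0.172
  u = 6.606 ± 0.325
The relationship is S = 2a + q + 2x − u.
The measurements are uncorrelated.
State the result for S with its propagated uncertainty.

Absolute uncertainties add in quadrature for a linear combination:
  (2·δa)² = 0.956;  (δq)² = 61.8;  (2·δx)² = 0.118;  (δu)² = 0.106
δS = √(63.0) = 7.93
S = 83.46.

83.46 ± 7.93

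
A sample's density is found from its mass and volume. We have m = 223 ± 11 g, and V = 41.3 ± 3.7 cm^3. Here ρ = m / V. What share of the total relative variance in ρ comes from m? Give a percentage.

(δρ/ρ)² = (1·δm/m)² + (-1·δV/V)²
  m term: (1×0.0493)² = 0.00243
  V term: (-1×0.0896)² = 0.00803
Total = 0.0105. Share from m = 0.00243/0.0105 = 0.233.

23.3%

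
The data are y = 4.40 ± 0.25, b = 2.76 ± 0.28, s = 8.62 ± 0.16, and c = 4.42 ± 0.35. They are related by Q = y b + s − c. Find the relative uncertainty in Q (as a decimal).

Let p = y·b = 12.1. δp/p = √((1·δy/y)² + (1·δb/b)²) = √(0.00323 + 0.0103) = 0.116, so δp = 1.41.
Q = p + s − c: δQ = √(δp² + δs² + δc²) = √(1.99 + 0.0256 + 0.122) = 1.46
Q = 16.3, so δQ/Q = 1.46/16.3 = 0.0895.

0.0895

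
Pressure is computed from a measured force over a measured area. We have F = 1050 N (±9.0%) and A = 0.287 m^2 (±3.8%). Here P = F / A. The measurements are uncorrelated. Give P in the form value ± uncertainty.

3660 ± 357 Pa

Products/powers → add relative errors in quadrature, weighted by exponent:
  (1·δF/F)² = (1×0.0900)² = 0.00810;  (-1·δA/A)² = (-1×0.0380)² = 0.00144
δP/P = √(0.00954) = 0.0977
P = 3660 Pa, so δP = 0.0977 × 3660 = 357 Pa.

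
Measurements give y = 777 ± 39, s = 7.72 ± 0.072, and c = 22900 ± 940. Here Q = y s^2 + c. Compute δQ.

2650

Let p = y·s^2 = 46300. δp/p = √((1·δy/y)² + (2·δs/s)²) = √(0.00252 + 0.000348) = 0.0535, so δp = 2480.
Q = p + c: δQ = √(δp² + δc²) = √(6.15e+06 + 8.84e+05) = 2650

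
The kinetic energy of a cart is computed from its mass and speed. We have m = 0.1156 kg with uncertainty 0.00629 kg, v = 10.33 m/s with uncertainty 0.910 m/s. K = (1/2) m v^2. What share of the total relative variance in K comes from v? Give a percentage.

(δK/K)² = (1·δm/m)² + (2·δv/v)²
  m term: (1×0.0544)² = 0.00296
  v term: (2×0.0881)² = 0.0310
Total = 0.0340. Share from v = 0.0310/0.0340 = 0.913.

91.3%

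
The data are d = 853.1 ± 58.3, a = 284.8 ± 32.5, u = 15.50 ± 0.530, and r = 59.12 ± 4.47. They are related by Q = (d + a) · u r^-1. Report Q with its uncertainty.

298.3 ± 30.3

Let w = d + a = 1138. δw = √(δd² + δa²) = √(3400 + 1060) = 66.7, so δw/w = 0.0587.
Q is then a monomial in w, u, r:
δQ/Q = √((δw/w)² + (1·δu/u)² + (-1·δr/r)²) = √(0.00344 + 0.00117 + 0.00572) = 0.102
Q = 298.3, so δQ = 0.102 × 298.3 = 30.3.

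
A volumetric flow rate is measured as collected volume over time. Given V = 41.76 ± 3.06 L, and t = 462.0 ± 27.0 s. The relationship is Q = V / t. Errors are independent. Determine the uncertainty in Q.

0.00847 L/s

Products/powers → add relative errors in quadrature, weighted by exponent:
  (1·δV/V)² = (1×0.0733)² = 0.00537;  (-1·δt/t)² = (-1×0.0584)² = 0.00342
δQ/Q = √(0.00878) = 0.0937
Q = 0.09039 L/s, so δQ = 0.0937 × 0.09039 = 0.00847 L/s.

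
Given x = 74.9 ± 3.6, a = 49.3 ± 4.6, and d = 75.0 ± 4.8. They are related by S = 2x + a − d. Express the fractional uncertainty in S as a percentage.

For a sum/difference, combine absolute errors in quadrature:
  (2·δx)² = 51.8;  (δa)² = 21.2;  (δd)² = 23.0
δS = √(96.0) = 9.80
S = 124, so δS/S = 9.80/124 = 0.0790.

7.90%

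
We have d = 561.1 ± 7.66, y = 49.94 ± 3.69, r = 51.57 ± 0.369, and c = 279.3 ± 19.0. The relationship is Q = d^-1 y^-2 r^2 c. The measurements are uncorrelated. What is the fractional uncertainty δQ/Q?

Q is a product of powers, so relative uncertainties combine in quadrature:
  (-1·δd/d)² = (-1×0.0137)² = 0.000186;  (-2·δy/y)² = (-2×0.0739)² = 0.0218;  (2·δr/r)² = (2×0.00716)² = 0.000205;  (1·δc/c)² = (1×0.0680)² = 0.00463
δQ/Q = √(0.0269) = 0.164

0.164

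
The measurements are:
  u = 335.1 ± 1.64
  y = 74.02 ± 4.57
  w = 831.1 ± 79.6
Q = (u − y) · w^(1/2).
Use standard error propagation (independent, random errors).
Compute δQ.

387

Let h = u − y = 261.1. δh = √(δu² + δy²) = √(2.69 + 20.9) = 4.86, so δh/h = 0.0186.
Q is then a monomial in h, w:
δQ/Q = √((δh/h)² + (½·δw/w)²) = √(0.000346 + 0.00229) = 0.0514
Q = 7527, so δQ = 0.0514 × 7527 = 387.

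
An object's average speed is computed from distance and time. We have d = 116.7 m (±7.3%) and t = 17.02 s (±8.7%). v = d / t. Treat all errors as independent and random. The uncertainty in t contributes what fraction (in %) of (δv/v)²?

(δv/v)² = (1·δd/d)² + (-1·δt/t)²
  d term: (1×0.0730)² = 0.00533
  t term: (-1×0.0870)² = 0.00757
Total = 0.0129. Share from t = 0.00757/0.0129 = 0.587.

58.7%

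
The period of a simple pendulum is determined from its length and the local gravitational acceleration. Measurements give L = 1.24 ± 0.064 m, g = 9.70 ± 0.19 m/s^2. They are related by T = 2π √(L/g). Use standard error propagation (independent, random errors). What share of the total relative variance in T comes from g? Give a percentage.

12.6%

(δT/T)² = (½·δL/L)² + (−½·δg/g)²
  L term: (0.5×0.0516)² = 0.000666
  g term: (-0.5×0.0196)² = 9.59e-05
Total = 0.000762. Share from g = 9.59e-05/0.000762 = 0.126.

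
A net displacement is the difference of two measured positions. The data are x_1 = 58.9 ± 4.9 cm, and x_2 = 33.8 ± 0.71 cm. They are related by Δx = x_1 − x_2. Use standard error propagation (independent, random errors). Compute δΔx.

4.95 cm

Absolute uncertainties add in quadrature for a linear combination:
  (δx_1)² = 24.0;  (δx_2)² = 0.504
δΔx = √(24.5) = 4.95 cm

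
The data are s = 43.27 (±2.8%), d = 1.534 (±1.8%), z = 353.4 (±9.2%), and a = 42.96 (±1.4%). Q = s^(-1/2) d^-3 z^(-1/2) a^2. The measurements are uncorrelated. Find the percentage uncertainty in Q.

Each factor contributes (exponent × relative error)² to (δQ/Q)²:
  (−½·δs/s)² = (-0.5×0.0280)² = 0.000196;  (-3·δd/d)² = (-3×0.0180)² = 0.00292;  (−½·δz/z)² = (-0.5×0.0920)² = 0.00212;  (2·δa/a)² = (2×0.0140)² = 0.000784
δQ/Q = √(0.00601) = 0.0775

7.75%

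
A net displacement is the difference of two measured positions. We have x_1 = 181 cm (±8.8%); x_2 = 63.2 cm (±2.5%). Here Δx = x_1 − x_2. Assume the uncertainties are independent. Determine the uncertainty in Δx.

Sums and differences: (δΔx)² = Σ (cᵢ δxᵢ)².
  (δx_1)² = 254;  (δx_2)² = 2.50
δΔx = √(256) = 16.0 cm

16.0 cm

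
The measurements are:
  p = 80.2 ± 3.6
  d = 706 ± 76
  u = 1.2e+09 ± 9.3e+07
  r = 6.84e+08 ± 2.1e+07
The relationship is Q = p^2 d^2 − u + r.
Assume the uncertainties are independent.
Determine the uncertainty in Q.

7.54e+08

Let w = p^2·d^2 = 3.21e+09. δw/w = √((2·δp/p)² + (2·δd/d)²) = √(0.00806 + 0.0464) = 0.233, so δw = 7.48e+08.
Q = w − u + r: δQ = √(δw² + δu² + δr²) = √(5.59e+17 + 8.65e+15 + 4.41e+14) = 7.54e+08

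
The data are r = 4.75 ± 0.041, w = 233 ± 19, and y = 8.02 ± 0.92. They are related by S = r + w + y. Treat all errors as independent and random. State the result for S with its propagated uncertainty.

246 ± 19.0

Absolute uncertainties add in quadrature for a linear combination:
  (δr)² = 0.00168;  (δw)² = 361;  (δy)² = 0.846
δS = √(362) = 19.0
S = 246.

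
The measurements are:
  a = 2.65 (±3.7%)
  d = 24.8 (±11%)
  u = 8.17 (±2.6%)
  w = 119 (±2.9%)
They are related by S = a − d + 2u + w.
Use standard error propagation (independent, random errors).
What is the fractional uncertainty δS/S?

0.0391

Each term contributes (cᵢ δxᵢ)² to (δS)²:
  (δa)² = 0.00961;  (δd)² = 7.44;  (2·δu)² = 0.180;  (δw)² = 11.9
δS = √(19.5) = 4.42
S = 113, so δS/S = 4.42/113 = 0.0391.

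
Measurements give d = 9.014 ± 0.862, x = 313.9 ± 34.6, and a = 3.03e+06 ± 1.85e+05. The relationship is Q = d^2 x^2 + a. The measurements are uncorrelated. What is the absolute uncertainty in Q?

2.34e+06

Let p = d^2·x^2 = 8.006e+06. δp/p = √((2·δd/d)² + (2·δx/x)²) = √(0.0366 + 0.0486) = 0.292, so δp = 2.34e+06.
Q = p + a: δQ = √(δp² + δa²) = √(5.46e+12 + 3.42e+10) = 2.34e+06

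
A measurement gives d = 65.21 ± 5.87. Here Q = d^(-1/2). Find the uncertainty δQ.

0.00557

Since Q is a product/quotient, work with relative uncertainties:
  (−½·δd/d)² = (-0.5×0.0900)² = 0.00203
δQ/Q = √(0.00203) = 0.0450
Q = 0.1238, so δQ = 0.0450 × 0.1238 = 0.00557.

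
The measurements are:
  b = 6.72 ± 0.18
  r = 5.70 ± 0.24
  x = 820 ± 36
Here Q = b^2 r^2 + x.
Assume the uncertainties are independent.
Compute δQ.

Let p = b^2·r^2 = 1470. δp/p = √((2·δb/b)² + (2·δr/r)²) = √(0.00287 + 0.00709) = 0.0998, so δp = 146.
Q = p + x: δQ = √(δp² + δx²) = √(21400 + 1300) = 151

151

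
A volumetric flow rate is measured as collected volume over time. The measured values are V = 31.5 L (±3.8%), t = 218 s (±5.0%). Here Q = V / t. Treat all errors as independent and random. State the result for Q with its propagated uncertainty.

For a monomial Q ∝ V, t^-1, fractional errors add in quadrature:
  (1·δV/V)² = (1×0.0380)² = 0.00144;  (-1·δt/t)² = (-1×0.0500)² = 0.00250
δQ/Q = √(0.00394) = 0.0628
Q = 0.144 L/s, so δQ = 0.0628 × 0.144 = 0.00907 L/s.

0.144 ± 0.00907 L/s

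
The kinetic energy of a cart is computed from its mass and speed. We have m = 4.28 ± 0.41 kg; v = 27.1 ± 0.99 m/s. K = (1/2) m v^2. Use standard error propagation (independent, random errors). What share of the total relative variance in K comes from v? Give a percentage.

(δK/K)² = (1·δm/m)² + (2·δv/v)²
  m term: (1×0.0958)² = 0.00918
  v term: (2×0.0365)² = 0.00534
Total = 0.0145. Share from v = 0.00534/0.0145 = 0.368.

36.8%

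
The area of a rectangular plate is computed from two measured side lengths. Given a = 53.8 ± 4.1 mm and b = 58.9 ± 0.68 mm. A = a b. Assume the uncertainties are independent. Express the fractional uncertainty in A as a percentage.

7.71%

Products/powers → add relative errors in quadrature, weighted by exponent:
  (1·δa/a)² = (1×0.0762)² = 0.00581;  (1·δb/b)² = (1×0.0115)² = 0.000133
δA/A = √(0.00594) = 0.0771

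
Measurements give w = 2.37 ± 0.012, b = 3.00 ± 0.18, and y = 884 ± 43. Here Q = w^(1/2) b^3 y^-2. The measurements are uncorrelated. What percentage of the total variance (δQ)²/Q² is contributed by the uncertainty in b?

77.4%

(δQ/Q)² = (½·δw/w)² + (3·δb/b)² + (-2·δy/y)²
  w term: (0.5×0.00506)² = 6.41e-06
  b term: (3×0.0600)² = 0.0324
  y term: (-2×0.0486)² = 0.00946
Total = 0.0419. Share from b = 0.0324/0.0419 = 0.774.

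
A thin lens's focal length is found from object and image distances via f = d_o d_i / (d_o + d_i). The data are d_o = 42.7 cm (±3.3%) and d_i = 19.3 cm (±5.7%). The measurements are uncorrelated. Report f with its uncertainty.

13.3 ± 0.539 cm

∂f/∂d_o = (d_i/(d_o+d_i))² = 0.0969;  ∂f/∂d_i = (d_o/(d_o+d_i))² = 0.474
δf = √((∂f/∂d_o · δd_o)² + (∂f/∂d_i · δd_i)²) = √(0.0186 + 0.272) = 0.539 cm
f = 13.3 cm.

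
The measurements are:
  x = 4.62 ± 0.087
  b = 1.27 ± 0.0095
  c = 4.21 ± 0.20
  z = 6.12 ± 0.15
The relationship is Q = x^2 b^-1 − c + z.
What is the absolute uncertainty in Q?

Let p = x^2·b^-1 = 16.8. δp/p = √((2·δx/x)² + (-1·δb/b)²) = √(0.00142 + 5.6e-05) = 0.0384, so δp = 0.645.
Q = p − c + z: δQ = √(δp² + δc² + δz²) = √(0.416 + 0.0400 + 0.0225) = 0.692

0.692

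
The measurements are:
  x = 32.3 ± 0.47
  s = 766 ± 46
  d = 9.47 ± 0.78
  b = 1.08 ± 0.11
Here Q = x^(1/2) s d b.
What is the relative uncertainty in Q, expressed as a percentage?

Products/powers → add relative errors in quadrature, weighted by exponent:
  (½·δx/x)² = (0.5×0.0146)² = 5.29e-05;  (1·δs/s)² = (1×0.0601)² = 0.00361;  (1·δd/d)² = (1×0.0824)² = 0.00678;  (1·δb/b)² = (1×0.102)² = 0.0104
δQ/Q = √(0.0208) = 0.144

14.4%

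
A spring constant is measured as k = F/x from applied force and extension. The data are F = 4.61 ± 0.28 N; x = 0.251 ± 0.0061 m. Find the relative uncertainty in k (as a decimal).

0.0654

Each factor contributes (exponent × relative error)² to (δk/k)²:
  (1·δF/F)² = (1×0.0607)² = 0.00369;  (-1·δx/x)² = (-1×0.0243)² = 0.000591
δk/k = √(0.00428) = 0.0654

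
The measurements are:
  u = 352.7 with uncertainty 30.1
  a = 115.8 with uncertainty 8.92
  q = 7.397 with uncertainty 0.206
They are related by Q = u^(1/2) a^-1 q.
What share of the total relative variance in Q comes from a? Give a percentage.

(δQ/Q)² = (½·δu/u)² + (-1·δa/a)² + (1·δq/q)²
  u term: (0.5×0.0853)² = 0.00182
  a term: (-1×0.0770)² = 0.00593
  q term: (1×0.0278)² = 0.000776
Total = 0.00853. Share from a = 0.00593/0.00853 = 0.696.

69.6%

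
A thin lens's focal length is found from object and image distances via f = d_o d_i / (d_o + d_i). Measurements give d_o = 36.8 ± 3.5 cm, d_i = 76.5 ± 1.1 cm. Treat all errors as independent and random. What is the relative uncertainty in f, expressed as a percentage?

∂f/∂d_o = (d_i/(d_o+d_i))² = 0.456;  ∂f/∂d_i = (d_o/(d_o+d_i))² = 0.105
δf = √((∂f/∂d_o · δd_o)² + (∂f/∂d_i · δd_i)²) = √(2.55 + 0.0135) = 1.60 cm
f = 24.8 cm, so δf/f = 1.60/24.8 = 0.0644.

6.44%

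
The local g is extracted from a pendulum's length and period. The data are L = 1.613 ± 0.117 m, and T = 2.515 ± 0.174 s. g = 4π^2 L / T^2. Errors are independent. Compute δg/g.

0.156

Products/powers → add relative errors in quadrature, weighted by exponent:
  (1·δL/L)² = (1×0.0725)² = 0.00526;  (-2·δT/T)² = (-2×0.0692)² = 0.0191
δg/g = √(0.0244) = 0.156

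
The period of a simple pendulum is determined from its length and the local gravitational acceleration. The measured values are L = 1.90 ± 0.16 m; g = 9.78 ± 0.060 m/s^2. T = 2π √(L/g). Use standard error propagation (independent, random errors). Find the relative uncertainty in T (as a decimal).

Each factor contributes (exponent × relative error)² to (δT/T)²:
  (½·δL/L)² = (0.5×0.0842)² = 0.00177;  (−½·δg/g)² = (-0.5×0.00613)² = 9.41e-06
δT/T = √(0.00178) = 0.0422

0.0422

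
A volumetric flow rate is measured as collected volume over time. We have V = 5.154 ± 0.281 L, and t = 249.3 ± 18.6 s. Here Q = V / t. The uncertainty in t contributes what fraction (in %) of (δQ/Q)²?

65.2%

(δQ/Q)² = (1·δV/V)² + (-1·δt/t)²
  V term: (1×0.0545)² = 0.00297
  t term: (-1×0.0746)² = 0.00557
Total = 0.00854. Share from t = 0.00557/0.00854 = 0.652.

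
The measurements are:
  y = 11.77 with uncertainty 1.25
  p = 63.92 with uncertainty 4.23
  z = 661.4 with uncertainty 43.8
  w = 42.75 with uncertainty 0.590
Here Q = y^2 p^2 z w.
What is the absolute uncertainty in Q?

4.15e+09

Products/powers → add relative errors in quadrature, weighted by exponent:
  (2·δy/y)² = (2×0.106)² = 0.0451;  (2·δp/p)² = (2×0.0662)² = 0.0175;  (1·δz/z)² = (1×0.0662)² = 0.00439;  (1·δw/w)² = (1×0.0138)² = 0.000190
δQ/Q = √(0.0672) = 0.259
Q = 1.6e+10, so δQ = 0.259 × 1.6e+10 = 4.15e+09.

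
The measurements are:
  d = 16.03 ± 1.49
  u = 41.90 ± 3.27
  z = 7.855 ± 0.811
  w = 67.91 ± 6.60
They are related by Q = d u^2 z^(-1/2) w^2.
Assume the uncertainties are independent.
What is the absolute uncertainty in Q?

1.26e+07

Since Q is a product/quotient, work with relative uncertainties:
  (1·δd/d)² = (1×0.0930)² = 0.00864;  (2·δu/u)² = (2×0.0780)² = 0.0244;  (−½·δz/z)² = (-0.5×0.103)² = 0.00266;  (2·δw/w)² = (2×0.0972)² = 0.0378
δQ/Q = √(0.0734) = 0.271
Q = 4.631e+07, so δQ = 0.271 × 4.631e+07 = 1.26e+07.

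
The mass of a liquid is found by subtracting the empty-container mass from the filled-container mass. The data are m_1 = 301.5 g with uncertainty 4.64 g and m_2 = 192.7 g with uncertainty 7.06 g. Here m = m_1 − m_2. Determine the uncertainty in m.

8.45 g

Sums and differences: (δm)² = Σ (cᵢ δxᵢ)².
  (δm_1)² = 21.5;  (δm_2)² = 49.8
δm = √(71.4) = 8.45 g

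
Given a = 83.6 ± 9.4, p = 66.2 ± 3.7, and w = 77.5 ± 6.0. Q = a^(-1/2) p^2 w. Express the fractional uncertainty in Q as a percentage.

14.7%

For a monomial Q ∝ a^(-1/2), p^2, w, fractional errors add in quadrature:
  (−½·δa/a)² = (-0.5×0.112)² = 0.00316;  (2·δp/p)² = (2×0.0559)² = 0.0125;  (1·δw/w)² = (1×0.0774)² = 0.00599
δQ/Q = √(0.0216) = 0.147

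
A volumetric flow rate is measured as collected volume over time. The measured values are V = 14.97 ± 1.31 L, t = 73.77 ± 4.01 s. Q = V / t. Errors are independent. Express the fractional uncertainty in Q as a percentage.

10.3%

Q is a product of powers, so relative uncertainties combine in quadrature:
  (1·δV/V)² = (1×0.0875)² = 0.00766;  (-1·δt/t)² = (-1×0.0544)² = 0.00295
δQ/Q = √(0.0106) = 0.103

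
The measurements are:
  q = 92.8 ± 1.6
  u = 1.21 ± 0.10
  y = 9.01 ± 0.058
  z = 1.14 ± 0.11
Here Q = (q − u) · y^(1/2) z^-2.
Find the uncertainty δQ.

Let w = q − u = 91.6. δw = √(δq² + δu²) = √(2.56 + 0.0100) = 1.60, so δw/w = 0.0175.
Q is then a monomial in w, y, z:
δQ/Q = √((δw/w)² + (½·δy/y)² + (-2·δz/z)²) = √(0.000306 + 1.04e-05 + 0.0372) = 0.194
Q = 212, so δQ = 0.194 × 212 = 41.0.

41.0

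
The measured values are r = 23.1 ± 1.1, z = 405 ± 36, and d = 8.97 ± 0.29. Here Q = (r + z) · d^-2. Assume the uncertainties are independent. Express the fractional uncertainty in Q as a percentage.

Let u = r + z = 428. δu = √(δr² + δz²) = √(1.21 + 1300) = 36.0, so δu/u = 0.0841.
Q is then a monomial in u, d:
δQ/Q = √((δu/u)² + (-2·δd/d)²) = √(0.00708 + 0.00418) = 0.106

10.6%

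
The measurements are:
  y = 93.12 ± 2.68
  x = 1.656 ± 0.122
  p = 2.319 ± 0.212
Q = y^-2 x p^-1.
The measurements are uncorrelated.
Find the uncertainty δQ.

Relative error in a monomial: (δQ/Q)² = Σ (nᵢ · δxᵢ/xᵢ)².
  (-2·δy/y)² = (-2×0.0288)² = 0.00331;  (1·δx/x)² = (1×0.0737)² = 0.00543;  (-1·δp/p)² = (-1×0.0914)² = 0.00836
δQ/Q = √(0.0171) = 0.131
Q = 8.235e-05, so δQ = 0.131 × 8.235e-05 = 1.08e-05.

1.08e-05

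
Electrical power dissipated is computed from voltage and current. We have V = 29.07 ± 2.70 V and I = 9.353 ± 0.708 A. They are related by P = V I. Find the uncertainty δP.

32.6 W

P is a product of powers, so relative uncertainties combine in quadrature:
  (1·δV/V)² = (1×0.0929)² = 0.00863;  (1·δI/I)² = (1×0.0757)² = 0.00573
δP/P = √(0.0144) = 0.120
P = 271.9 W, so δP = 0.120 × 271.9 = 32.6 W.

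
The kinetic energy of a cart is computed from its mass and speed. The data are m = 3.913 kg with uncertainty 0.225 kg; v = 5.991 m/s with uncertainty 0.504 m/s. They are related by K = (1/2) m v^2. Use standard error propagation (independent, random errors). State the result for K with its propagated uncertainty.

70.22 ± 12.5 J

For a monomial K ∝ m, v^2, fractional errors add in quadrature:
  (1·δm/m)² = (1×0.0575)² = 0.00331;  (2·δv/v)² = (2×0.0841)² = 0.0283
δK/K = √(0.0316) = 0.178
K = 70.22 J, so δK = 0.178 × 70.22 = 12.5 J.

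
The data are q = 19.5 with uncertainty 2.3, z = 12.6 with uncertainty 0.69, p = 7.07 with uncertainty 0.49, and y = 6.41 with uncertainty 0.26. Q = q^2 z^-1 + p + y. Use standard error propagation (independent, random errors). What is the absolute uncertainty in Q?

7.33

Let w = q^2·z^-1 = 30.2. δw/w = √((2·δq/q)² + (-1·δz/z)²) = √(0.0556 + 0.00300) = 0.242, so δw = 7.31.
Q = w + p + y: δQ = √(δw² + δp² + δy²) = √(53.4 + 0.240 + 0.0676) = 7.33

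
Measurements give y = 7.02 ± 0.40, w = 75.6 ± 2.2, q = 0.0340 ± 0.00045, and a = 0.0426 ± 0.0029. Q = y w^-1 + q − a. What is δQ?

Let p = y·w^-1 = 0.0929. δp/p = √((1·δy/y)² + (-1·δw/w)²) = √(0.00325 + 0.000847) = 0.0640, so δp = 0.00594.
Q = p + q − a: δQ = √(δp² + δq² + δa²) = √(3.53e-05 + 2.02e-07 + 8.41e-06) = 0.00663

0.00663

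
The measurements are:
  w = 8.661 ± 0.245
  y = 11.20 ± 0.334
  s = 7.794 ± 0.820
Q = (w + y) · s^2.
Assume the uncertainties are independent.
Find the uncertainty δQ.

255

Let u = w + y = 19.86. δu = √(δw² + δy²) = √(0.0600 + 0.112) = 0.414, so δu/u = 0.0209.
Q is then a monomial in u, s:
δQ/Q = √((δu/u)² + (2·δs/s)²) = √(0.000435 + 0.0443) = 0.211
Q = 1206, so δQ = 0.211 × 1206 = 255.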